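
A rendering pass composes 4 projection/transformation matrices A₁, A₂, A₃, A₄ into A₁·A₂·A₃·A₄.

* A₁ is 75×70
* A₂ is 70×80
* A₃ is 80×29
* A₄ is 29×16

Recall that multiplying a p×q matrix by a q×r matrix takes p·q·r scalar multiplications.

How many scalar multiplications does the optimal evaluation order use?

210720

Adjacent pairs: A₁A₂ = 75·70·80 = 420000; A₂A₃ = 70·80·29 = 162400; A₃A₄ = 80·29·16 = 37120.
Length 3: A₁..A₃: k=1: 0+162400+75·70·29=314650; k=2: 420000+0+75·80·29=594000 → min 314650 | A₂..A₄: k=2: 0+37120+70·80·16=126720; k=3: 162400+0+70·29·16=194880 → min 126720.
Length 4: A₁..A₄: k=1: 0+126720+75·70·16=210720; k=2: 420000+37120+75·80·16=553120; k=3: 314650+0+75·29·16=349450 → min 210720.
Optimal order: (A₁·(A₂·(A₃·A₄))) with cost 210720.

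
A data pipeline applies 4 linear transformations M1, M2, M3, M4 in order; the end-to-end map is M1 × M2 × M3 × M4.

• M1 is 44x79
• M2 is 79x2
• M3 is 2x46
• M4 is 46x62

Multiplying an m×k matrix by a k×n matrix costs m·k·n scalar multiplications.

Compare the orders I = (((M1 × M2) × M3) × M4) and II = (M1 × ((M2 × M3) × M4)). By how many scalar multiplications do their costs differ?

311600

Order I = (((M1 × M2) × M3) × M4): (M1 × M2): 44×79 by 79×2 → 44×2, cost 44·79·2 = 6952; ((M1 × M2) × M3): 44×2 by 2×46 → 44×46, cost 44·2·46 = 4048; cumulative 11000; (((M1 × M2) × M3) × M4): 44×46 by 46×62 → 44×62, cost 44·46·62 = 125488; cumulative 136488. Total 136488.
Order II = (M1 × ((M2 × M3) × M4)): (M2 × M3): 79×2 by 2×46 → 79×46, cost 79·2·46 = 7268; ((M2 × M3) × M4): 79×46 by 46×62 → 79×62, cost 79·46·62 = 225308; cumulative 232576; (M1 × ((M2 × M3) × M4)): 44×79 by 79×62 → 44×62, cost 44·79·62 = 215512; cumulative 448088. Total 448088.
Difference: |136488 − 448088| = 311600.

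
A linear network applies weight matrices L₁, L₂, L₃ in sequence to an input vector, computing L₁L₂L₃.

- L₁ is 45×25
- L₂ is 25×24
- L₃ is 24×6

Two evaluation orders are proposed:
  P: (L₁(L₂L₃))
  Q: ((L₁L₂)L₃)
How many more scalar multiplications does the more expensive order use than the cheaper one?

23130

Order P = (L₁(L₂L₃)): (L₂L₃): 25×24 by 24×6 → 25×6, cost 25·24·6 = 3600; (L₁(L₂L₃)): 45×25 by 25×6 → 45×6, cost 45·25·6 = 6750; cumulative 10350. Total 10350.
Order Q = ((L₁L₂)L₃): (L₁L₂): 45×25 by 25×24 → 45×24, cost 45·25·24 = 27000; ((L₁L₂)L₃): 45×24 by 24×6 → 45×6, cost 45·24·6 = 6480; cumulative 33480. Total 33480.
Difference: |10350 − 33480| = 23130.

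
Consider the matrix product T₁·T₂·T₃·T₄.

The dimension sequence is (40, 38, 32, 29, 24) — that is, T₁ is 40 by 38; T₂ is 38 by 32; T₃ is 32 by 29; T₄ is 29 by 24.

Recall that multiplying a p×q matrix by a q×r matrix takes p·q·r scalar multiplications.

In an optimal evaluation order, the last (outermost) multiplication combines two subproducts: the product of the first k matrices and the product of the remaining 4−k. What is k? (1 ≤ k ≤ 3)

1

Adjacent pairs: T₁T₂ = 40·38·32 = 48640; T₂T₃ = 38·32·29 = 35264; T₃T₄ = 32·29·24 = 22272.
Length 3: T₁..T₃: k=1: 0+35264+40·38·29=79344; k=2: 48640+0+40·32·29=85760 → min 79344 | T₂..T₄: k=2: 0+22272+38·32·24=51456; k=3: 35264+0+38·29·24=61712 → min 51456.
Top-level splits: k=1: (T₁..T₁)·(T₂..T₄) → 0+51456+40·38·24 = 87936; k=2: (T₁..T₂)·(T₃..T₄) → 48640+22272+40·32·24 = 101632; k=3: (T₁..T₃)·(T₄..T₄) → 79344+0+40·29·24 = 107184.
Best split is after T₁, i.e. k = 1.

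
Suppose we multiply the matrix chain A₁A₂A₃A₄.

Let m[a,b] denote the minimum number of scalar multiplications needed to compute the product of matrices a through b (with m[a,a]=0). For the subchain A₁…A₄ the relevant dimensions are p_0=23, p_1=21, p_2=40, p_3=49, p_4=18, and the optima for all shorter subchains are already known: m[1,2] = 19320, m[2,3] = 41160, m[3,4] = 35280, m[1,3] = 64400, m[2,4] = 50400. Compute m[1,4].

m[1,4] = min over k∈[1,3] of m[1,k]+m[k+1,4]+p_{0}·p_k·p_{4}.
k=1: 0 + 50400 + 23·21·18 = 59094; k=2: 19320 + 35280 + 23·40·18 = 71160; k=3: 64400 + 0 + 23·49·18 = 84686.
Minimum: 59094 at k=1.

59094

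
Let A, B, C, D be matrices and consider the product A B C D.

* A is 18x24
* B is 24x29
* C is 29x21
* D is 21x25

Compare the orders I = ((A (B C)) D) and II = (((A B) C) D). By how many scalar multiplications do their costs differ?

198

Order I = ((A (B C)) D): (B C): 24×29 by 29×21 → 24×21, cost 24·29·21 = 14616; (A (B C)): 18×24 by 24×21 → 18×21, cost 18·24·21 = 9072; cumulative 23688; ((A (B C)) D): 18×21 by 21×25 → 18×25, cost 18·21·25 = 9450; cumulative 33138. Total 33138.
Order II = (((A B) C) D): (A B): 18×24 by 24×29 → 18×29, cost 18·24·29 = 12528; ((A B) C): 18×29 by 29×21 → 18×21, cost 18·29·21 = 10962; cumulative 23490; (((A B) C) D): 18×21 by 21×25 → 18×25, cost 18·21·25 = 9450; cumulative 32940. Total 32940.
Difference: |33138 − 32940| = 198.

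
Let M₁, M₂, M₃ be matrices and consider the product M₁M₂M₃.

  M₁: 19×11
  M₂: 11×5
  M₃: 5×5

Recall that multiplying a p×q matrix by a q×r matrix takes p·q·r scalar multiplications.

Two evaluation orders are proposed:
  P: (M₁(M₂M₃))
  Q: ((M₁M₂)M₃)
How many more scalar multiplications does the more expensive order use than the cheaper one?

200

Order P = (M₁(M₂M₃)): (M₂M₃): 11×5 by 5×5 → 11×5, cost 11·5·5 = 275; (M₁(M₂M₃)): 19×11 by 11×5 → 19×5, cost 19·11·5 = 1045; cumulative 1320. Total 1320.
Order Q = ((M₁M₂)M₃): (M₁M₂): 19×11 by 11×5 → 19×5, cost 19·11·5 = 1045; ((M₁M₂)M₃): 19×5 by 5×5 → 19×5, cost 19·5·5 = 475; cumulative 1520. Total 1520.
Difference: |1320 − 1520| = 200.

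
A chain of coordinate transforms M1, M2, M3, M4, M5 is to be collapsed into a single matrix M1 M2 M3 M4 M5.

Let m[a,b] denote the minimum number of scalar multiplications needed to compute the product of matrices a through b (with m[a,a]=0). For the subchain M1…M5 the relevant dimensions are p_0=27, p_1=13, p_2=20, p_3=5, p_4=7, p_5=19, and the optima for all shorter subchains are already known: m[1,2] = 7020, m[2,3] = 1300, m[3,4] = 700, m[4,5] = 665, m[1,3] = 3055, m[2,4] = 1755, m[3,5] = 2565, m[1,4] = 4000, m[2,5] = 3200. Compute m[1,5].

6285

m[1,5] = min over k∈[1,4] of m[1,k]+m[k+1,5]+p_{0}·p_k·p_{5}.
k=1: 0 + 3200 + 27·13·19 = 9869; k=2: 7020 + 2565 + 27·20·19 = 19845; k=3: 3055 + 665 + 27·5·19 = 6285; k=4: 4000 + 0 + 27·7·19 = 7591.
Minimum: 6285 at k=3.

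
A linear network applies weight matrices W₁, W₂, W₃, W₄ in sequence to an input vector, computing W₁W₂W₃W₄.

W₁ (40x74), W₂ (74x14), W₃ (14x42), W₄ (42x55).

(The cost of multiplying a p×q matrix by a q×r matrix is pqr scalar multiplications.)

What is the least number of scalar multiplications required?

104580

Adjacent pairs: W₁W₂ = 40·74·14 = 41440; W₂W₃ = 74·14·42 = 43512; W₃W₄ = 14·42·55 = 32340.
Length 3: W₁..W₃: k=1: 0+43512+40·74·42=167832; k=2: 41440+0+40·14·42=64960 → min 64960 | W₂..W₄: k=2: 0+32340+74·14·55=89320; k=3: 43512+0+74·42·55=214452 → min 89320.
Length 4: W₁..W₄: k=1: 0+89320+40·74·55=252120; k=2: 41440+32340+40·14·55=104580; k=3: 64960+0+40·42·55=157360 → min 104580.
Optimal order: ((W₁W₂)(W₃W₄)) with cost 104580.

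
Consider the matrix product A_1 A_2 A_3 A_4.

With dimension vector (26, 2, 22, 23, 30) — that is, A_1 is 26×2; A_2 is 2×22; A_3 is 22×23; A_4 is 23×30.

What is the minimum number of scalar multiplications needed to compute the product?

3952

Adjacent pairs: A_1A_2 = 26·2·22 = 1144; A_2A_3 = 2·22·23 = 1012; A_3A_4 = 22·23·30 = 15180.
Length 3: A_1..A_3: k=1: 0+1012+26·2·23=2208; k=2: 1144+0+26·22·23=14300 → min 2208 | A_2..A_4: k=2: 0+15180+2·22·30=16500; k=3: 1012+0+2·23·30=2392 → min 2392.
Length 4: A_1..A_4: k=1: 0+2392+26·2·30=3952; k=2: 1144+15180+26·22·30=33484; k=3: 2208+0+26·23·30=20148 → min 3952.
Optimal order: (A_1 ((A_2 A_3) A_4)) with cost 3952.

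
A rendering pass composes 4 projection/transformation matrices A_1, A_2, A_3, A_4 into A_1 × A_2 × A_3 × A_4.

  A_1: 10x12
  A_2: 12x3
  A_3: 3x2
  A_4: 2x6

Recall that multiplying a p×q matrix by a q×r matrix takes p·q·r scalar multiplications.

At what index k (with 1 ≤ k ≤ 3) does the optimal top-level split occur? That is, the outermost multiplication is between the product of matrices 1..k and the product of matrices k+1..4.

3

Adjacent pairs: A_1A_2 = 10·12·3 = 360; A_2A_3 = 12·3·2 = 72; A_3A_4 = 3·2·6 = 36.
Length 3: A_1..A_3: k=1: 0+72+10·12·2=312; k=2: 360+0+10·3·2=420 → min 312 | A_2..A_4: k=2: 0+36+12·3·6=252; k=3: 72+0+12·2·6=216 → min 216.
Top-level splits: k=1: (A_1..A_1)·(A_2..A_4) → 0+216+10·12·6 = 936; k=2: (A_1..A_2)·(A_3..A_4) → 360+36+10·3·6 = 576; k=3: (A_1..A_3)·(A_4..A_4) → 312+0+10·2·6 = 432.
Best split is after A_3, i.e. k = 3.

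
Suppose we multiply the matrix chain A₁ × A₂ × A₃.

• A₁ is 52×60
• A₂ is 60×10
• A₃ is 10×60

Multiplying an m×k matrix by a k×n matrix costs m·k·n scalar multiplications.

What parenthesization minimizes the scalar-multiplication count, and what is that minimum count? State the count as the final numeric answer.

(A₁ × (A₂ × A₃)): cost 223200.
((A₁ × A₂) × A₃): cost 62400.
Optimal: ((A₁ × A₂) × A₃) with cost 62400.

62400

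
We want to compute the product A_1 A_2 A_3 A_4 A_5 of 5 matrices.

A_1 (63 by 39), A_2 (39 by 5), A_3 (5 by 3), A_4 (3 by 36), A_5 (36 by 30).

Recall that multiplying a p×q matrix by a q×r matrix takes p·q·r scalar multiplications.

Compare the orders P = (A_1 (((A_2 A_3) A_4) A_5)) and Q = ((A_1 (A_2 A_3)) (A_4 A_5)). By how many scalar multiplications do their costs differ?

Order P = (A_1 (((A_2 A_3) A_4) A_5)): (A_2 A_3): 39×5 by 5×3 → 39×3, cost 39·5·3 = 585; ((A_2 A_3) A_4): 39×3 by 3×36 → 39×36, cost 39·3·36 = 4212; cumulative 4797; (((A_2 A_3) A_4) A_5): 39×36 by 36×30 → 39×30, cost 39·36·30 = 42120; cumulative 46917; (A_1 (((A_2 A_3) A_4) A_5)): 63×39 by 39×30 → 63×30, cost 63·39·30 = 73710; cumulative 120627. Total 120627.
Order Q = ((A_1 (A_2 A_3)) (A_4 A_5)): (A_2 A_3): 39×5 by 5×3 → 39×3, cost 39·5·3 = 585; (A_1 (A_2 A_3)): 63×39 by 39×3 → 63×3, cost 63·39·3 = 7371; cumulative 7956; (A_4 A_5): 3×36 by 36×30 → 3×30, cost 3·36·30 = 3240; ((A_1 (A_2 A_3)) (A_4 A_5)): 63×3 by 3×30 → 63×30, cost 63·3·30 = 5670; cumulative 16866. Total 16866.
Difference: |120627 − 16866| = 103761.

103761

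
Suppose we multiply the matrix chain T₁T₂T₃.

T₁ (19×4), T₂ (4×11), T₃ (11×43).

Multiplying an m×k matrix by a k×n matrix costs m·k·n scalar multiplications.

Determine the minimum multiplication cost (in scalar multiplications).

5160

Order (T₁(T₂T₃)): (T₂T₃): 4×11 by 11×43 → 4×43, cost 4·11·43 = 1892; (T₁(T₂T₃)): 19×4 by 4×43 → 19×43, cost 19·4·43 = 3268; cumulative 5160. Total 5160.
Order ((T₁T₂)T₃): (T₁T₂): 19×4 by 4×11 → 19×11, cost 19·4·11 = 836; ((T₁T₂)T₃): 19×11 by 11×43 → 19×43, cost 19·11·43 = 8987; cumulative 9823. Total 9823.
Minimum: 5160.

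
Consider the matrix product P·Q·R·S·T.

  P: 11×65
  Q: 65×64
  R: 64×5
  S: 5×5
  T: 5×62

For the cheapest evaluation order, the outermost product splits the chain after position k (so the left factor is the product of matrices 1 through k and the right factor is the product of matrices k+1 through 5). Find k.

4

Adjacent pairs: PQ = 11·65·64 = 45760; QR = 65·64·5 = 20800; RS = 64·5·5 = 1600; ST = 5·5·62 = 1550.
Length 3: P..R: k=1: 0+20800+11·65·5=24375; k=2: 45760+0+11·64·5=49280 → min 24375 | Q..S: k=2: 0+1600+65·64·5=22400; k=3: 20800+0+65·5·5=22425 → min 22400 | R..T: k=3: 0+1550+64·5·62=21390; k=4: 1600+0+64·5·62=21440 → min 21390.
Length 4: P..S: k=1: 0+22400+11·65·5=25975; k=2: 45760+1600+11·64·5=50880; k=3: 24375+0+11·5·5=24650 → min 24650 | Q..T: k=2: 0+21390+65·64·62=279310; k=3: 20800+1550+65·5·62=42500; k=4: 22400+0+65·5·62=42550 → min 42500.
Top-level splits: k=1: (P..P)·(Q..T) → 0+42500+11·65·62 = 86830; k=2: (P..Q)·(R..T) → 45760+21390+11·64·62 = 110798; k=3: (P..R)·(S..T) → 24375+1550+11·5·62 = 29335; k=4: (P..S)·(T..T) → 24650+0+11·5·62 = 28060.
Best split is after S, i.e. k = 4.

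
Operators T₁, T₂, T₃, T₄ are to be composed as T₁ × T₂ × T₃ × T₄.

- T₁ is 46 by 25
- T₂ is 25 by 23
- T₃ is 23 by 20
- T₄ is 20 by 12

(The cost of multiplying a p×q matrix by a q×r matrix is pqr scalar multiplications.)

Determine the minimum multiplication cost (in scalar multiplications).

26220

Adjacent pairs: T₁T₂ = 46·25·23 = 26450; T₂T₃ = 25·23·20 = 11500; T₃T₄ = 23·20·12 = 5520.
Length 3: T₁..T₃: k=1: 0+11500+46·25·20=34500; k=2: 26450+0+46·23·20=47610 → min 34500 | T₂..T₄: k=2: 0+5520+25·23·12=12420; k=3: 11500+0+25·20·12=17500 → min 12420.
Length 4: T₁..T₄: k=1: 0+12420+46·25·12=26220; k=2: 26450+5520+46·23·12=44666; k=3: 34500+0+46·20·12=45540 → min 26220.
Optimal order: (T₁ × (T₂ × (T₃ × T₄))) with cost 26220.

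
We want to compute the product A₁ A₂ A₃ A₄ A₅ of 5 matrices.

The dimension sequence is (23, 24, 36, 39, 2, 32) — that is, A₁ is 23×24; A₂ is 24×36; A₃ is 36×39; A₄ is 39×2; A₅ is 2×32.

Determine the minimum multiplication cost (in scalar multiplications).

7112

Adjacent pairs: A₁A₂ = 23·24·36 = 19872; A₂A₃ = 24·36·39 = 33696; A₃A₄ = 36·39·2 = 2808; A₄A₅ = 39·2·32 = 2496.
Length 3: A₁..A₃: k=1: 0+33696+23·24·39=55224; k=2: 19872+0+23·36·39=52164 → min 52164 | A₂..A₄: k=2: 0+2808+24·36·2=4536; k=3: 33696+0+24·39·2=35568 → min 4536 | A₃..A₅: k=3: 0+2496+36·39·32=47424; k=4: 2808+0+36·2·32=5112 → min 5112.
Length 4: A₁..A₄: k=1: 0+4536+23·24·2=5640; k=2: 19872+2808+23·36·2=24336; k=3: 52164+0+23·39·2=53958 → min 5640 | A₂..A₅: k=2: 0+5112+24·36·32=32760; k=3: 33696+2496+24·39·32=66144; k=4: 4536+0+24·2·32=6072 → min 6072.
Length 5: A₁..A₅: k=1: 0+6072+23·24·32=23736; k=2: 19872+5112+23·36·32=51480; k=3: 52164+2496+23·39·32=83364; k=4: 5640+0+23·2·32=7112 → min 7112.
Optimal order: ((A₁ (A₂ (A₃ A₄))) A₅) with cost 7112.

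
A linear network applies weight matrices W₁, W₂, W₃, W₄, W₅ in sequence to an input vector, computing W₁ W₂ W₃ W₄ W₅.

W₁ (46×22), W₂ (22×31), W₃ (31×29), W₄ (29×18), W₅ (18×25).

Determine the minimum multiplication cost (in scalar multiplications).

63658

Adjacent pairs: W₁W₂ = 46·22·31 = 31372; W₂W₃ = 22·31·29 = 19778; W₃W₄ = 31·29·18 = 16182; W₄W₅ = 29·18·25 = 13050.
Length 3: W₁..W₃: k=1: 0+19778+46·22·29=49126; k=2: 31372+0+46·31·29=72726 → min 49126 | W₂..W₄: k=2: 0+16182+22·31·18=28458; k=3: 19778+0+22·29·18=31262 → min 28458 | W₃..W₅: k=3: 0+13050+31·29·25=35525; k=4: 16182+0+31·18·25=30132 → min 30132.
Length 4: W₁..W₄: k=1: 0+28458+46·22·18=46674; k=2: 31372+16182+46·31·18=73222; k=3: 49126+0+46·29·18=73138 → min 46674 | W₂..W₅: k=2: 0+30132+22·31·25=47182; k=3: 19778+13050+22·29·25=48778; k=4: 28458+0+22·18·25=38358 → min 38358.
Length 5: W₁..W₅: k=1: 0+38358+46·22·25=63658; k=2: 31372+30132+46·31·25=97154; k=3: 49126+13050+46·29·25=95526; k=4: 46674+0+46·18·25=67374 → min 63658.
Optimal order: (W₁ ((W₂ (W₃ W₄)) W₅)) with cost 63658.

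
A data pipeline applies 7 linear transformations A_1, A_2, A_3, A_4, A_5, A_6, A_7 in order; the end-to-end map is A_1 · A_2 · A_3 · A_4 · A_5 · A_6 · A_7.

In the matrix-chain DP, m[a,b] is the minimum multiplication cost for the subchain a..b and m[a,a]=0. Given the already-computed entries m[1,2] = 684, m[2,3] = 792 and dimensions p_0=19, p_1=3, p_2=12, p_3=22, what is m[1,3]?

m[1,3] = min over k∈[1,2] of m[1,k]+m[k+1,3]+p_{0}·p_k·p_{3}.
k=1: 0 + 792 + 19·3·22 = 2046; k=2: 684 + 0 + 19·12·22 = 5700.
Minimum: 2046 at k=1.

2046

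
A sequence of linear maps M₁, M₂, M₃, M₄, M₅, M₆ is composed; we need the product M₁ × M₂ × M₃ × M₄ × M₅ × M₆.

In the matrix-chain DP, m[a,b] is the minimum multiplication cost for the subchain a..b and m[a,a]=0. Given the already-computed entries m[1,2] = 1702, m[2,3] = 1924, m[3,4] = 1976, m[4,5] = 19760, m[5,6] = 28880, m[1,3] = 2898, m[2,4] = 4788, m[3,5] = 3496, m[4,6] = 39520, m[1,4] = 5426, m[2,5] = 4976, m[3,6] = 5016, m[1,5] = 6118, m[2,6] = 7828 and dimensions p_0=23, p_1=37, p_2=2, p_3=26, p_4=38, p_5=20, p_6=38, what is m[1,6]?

8466

m[1,6] = min over k∈[1,5] of m[1,k]+m[k+1,6]+p_{0}·p_k·p_{6}.
k=1: 0 + 7828 + 23·37·38 = 40166; k=2: 1702 + 5016 + 23·2·38 = 8466; k=3: 2898 + 39520 + 23·26·38 = 65142; k=4: 5426 + 28880 + 23·38·38 = 67518; k=5: 6118 + 0 + 23·20·38 = 23598.
Minimum: 8466 at k=2.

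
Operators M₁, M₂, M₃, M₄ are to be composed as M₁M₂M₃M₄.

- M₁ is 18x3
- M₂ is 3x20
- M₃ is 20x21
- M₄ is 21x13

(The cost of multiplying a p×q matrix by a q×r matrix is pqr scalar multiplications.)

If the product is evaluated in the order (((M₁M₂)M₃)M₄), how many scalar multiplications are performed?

13554

(M₁M₂): 18×3 by 3×20 → 18×20, cost 18·3·20 = 1080
((M₁M₂)M₃): 18×20 by 20×21 → 18×21, cost 18·20·21 = 7560; cumulative 8640
(((M₁M₂)M₃)M₄): 18×21 by 21×13 → 18×13, cost 18·21·13 = 4914; cumulative 13554
Total: 13554 scalar multiplications.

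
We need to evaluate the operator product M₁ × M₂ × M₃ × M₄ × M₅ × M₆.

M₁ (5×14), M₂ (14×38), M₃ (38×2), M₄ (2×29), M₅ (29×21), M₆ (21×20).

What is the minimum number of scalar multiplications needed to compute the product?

3462

Adjacent pairs: M₁M₂ = 5·14·38 = 2660; M₂M₃ = 14·38·2 = 1064; M₃M₄ = 38·2·29 = 2204; M₄M₅ = 2·29·21 = 1218; M₅M₆ = 29·21·20 = 12180.
Length 3: M₁..M₃: k=1: 0+1064+5·14·2=1204; k=2: 2660+0+5·38·2=3040 → min 1204 | M₂..M₄: k=2: 0+2204+14·38·29=17632; k=3: 1064+0+14·2·29=1876 → min 1876 | M₃..M₅: k=3: 0+1218+38·2·21=2814; k=4: 2204+0+38·29·21=25346 → min 2814 | M₄..M₆: k=4: 0+12180+2·29·20=13340; k=5: 1218+0+2·21·20=2058 → min 2058.
Length 4: M₁..M₄: k=1: 0+1876+5·14·29=3906; k=2: 2660+2204+5·38·29=10374; k=3: 1204+0+5·2·29=1494 → min 1494 | M₂..M₅: k=2: 0+2814+14·38·21=13986; k=3: 1064+1218+14·2·21=2870; k=4: 1876+0+14·29·21=10402 → min 2870 | M₃..M₆: k=3: 0+2058+38·2·20=3578; k=4: 2204+12180+38·29·20=36424; k=5: 2814+0+38·21·20=18774 → min 3578.
Length 5: M₁..M₅: k=1: 0+2870+5·14·21=4340; k=2: 2660+2814+5·38·21=9464; k=3: 1204+1218+5·2·21=2632; k=4: 1494+0+5·29·21=4539 → min 2632 | M₂..M₆: k=2: 0+3578+14·38·20=14218; k=3: 1064+2058+14·2·20=3682; k=4: 1876+12180+14·29·20=22176; k=5: 2870+0+14·21·20=8750 → min 3682.
Length 6: M₁..M₆: k=1: 0+3682+5·14·20=5082; k=2: 2660+3578+5·38·20=10038; k=3: 1204+2058+5·2·20=3462; k=4: 1494+12180+5·29·20=16574; k=5: 2632+0+5·21·20=4732 → min 3462.
Optimal order: ((M₁ × (M₂ × M₃)) × ((M₄ × M₅) × M₆)) with cost 3462.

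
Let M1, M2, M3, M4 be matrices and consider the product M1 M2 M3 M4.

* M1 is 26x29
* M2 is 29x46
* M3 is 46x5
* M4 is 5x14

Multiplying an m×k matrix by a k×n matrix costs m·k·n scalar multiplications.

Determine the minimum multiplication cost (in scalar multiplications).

Adjacent pairs: M1M2 = 26·29·46 = 34684; M2M3 = 29·46·5 = 6670; M3M4 = 46·5·14 = 3220.
Length 3: M1..M3: k=1: 0+6670+26·29·5=10440; k=2: 34684+0+26·46·5=40664 → min 10440 | M2..M4: k=2: 0+3220+29·46·14=21896; k=3: 6670+0+29·5·14=8700 → min 8700.
Length 4: M1..M4: k=1: 0+8700+26·29·14=19256; k=2: 34684+3220+26·46·14=54648; k=3: 10440+0+26·5·14=12260 → min 12260.
Optimal order: ((M1 (M2 M3)) M4) with cost 12260.

12260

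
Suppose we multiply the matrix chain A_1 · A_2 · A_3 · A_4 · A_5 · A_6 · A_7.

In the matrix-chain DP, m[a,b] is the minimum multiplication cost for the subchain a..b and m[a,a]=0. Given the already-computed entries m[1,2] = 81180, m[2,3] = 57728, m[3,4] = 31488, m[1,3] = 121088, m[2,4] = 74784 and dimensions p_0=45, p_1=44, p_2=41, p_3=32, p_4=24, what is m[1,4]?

m[1,4] = min over k∈[1,3] of m[1,k]+m[k+1,4]+p_{0}·p_k·p_{4}.
k=1: 0 + 74784 + 45·44·24 = 122304; k=2: 81180 + 31488 + 45·41·24 = 156948; k=3: 121088 + 0 + 45·32·24 = 155648.
Minimum: 122304 at k=1.

122304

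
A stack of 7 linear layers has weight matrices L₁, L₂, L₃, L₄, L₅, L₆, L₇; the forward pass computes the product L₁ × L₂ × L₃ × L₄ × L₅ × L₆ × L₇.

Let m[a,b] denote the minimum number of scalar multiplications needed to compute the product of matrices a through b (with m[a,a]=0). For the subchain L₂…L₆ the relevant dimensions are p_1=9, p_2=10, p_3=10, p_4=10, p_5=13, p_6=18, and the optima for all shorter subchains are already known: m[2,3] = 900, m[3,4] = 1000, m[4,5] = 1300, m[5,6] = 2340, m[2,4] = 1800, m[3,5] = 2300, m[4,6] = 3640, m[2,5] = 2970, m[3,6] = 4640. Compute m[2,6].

5076

m[2,6] = min over k∈[2,5] of m[2,k]+m[k+1,6]+p_{1}·p_k·p_{6}.
k=2: 0 + 4640 + 9·10·18 = 6260; k=3: 900 + 3640 + 9·10·18 = 6160; k=4: 1800 + 2340 + 9·10·18 = 5760; k=5: 2970 + 0 + 9·13·18 = 5076.
Minimum: 5076 at k=5.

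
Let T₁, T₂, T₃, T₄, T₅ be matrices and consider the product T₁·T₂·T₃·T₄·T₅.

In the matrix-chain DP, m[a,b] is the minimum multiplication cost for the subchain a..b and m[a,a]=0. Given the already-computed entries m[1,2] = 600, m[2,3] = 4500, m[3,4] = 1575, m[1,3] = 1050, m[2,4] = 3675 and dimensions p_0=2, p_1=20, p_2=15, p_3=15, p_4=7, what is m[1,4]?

m[1,4] = min over k∈[1,3] of m[1,k]+m[k+1,4]+p_{0}·p_k·p_{4}.
k=1: 0 + 3675 + 2·20·7 = 3955; k=2: 600 + 1575 + 2·15·7 = 2385; k=3: 1050 + 0 + 2·15·7 = 1260.
Minimum: 1260 at k=3.

1260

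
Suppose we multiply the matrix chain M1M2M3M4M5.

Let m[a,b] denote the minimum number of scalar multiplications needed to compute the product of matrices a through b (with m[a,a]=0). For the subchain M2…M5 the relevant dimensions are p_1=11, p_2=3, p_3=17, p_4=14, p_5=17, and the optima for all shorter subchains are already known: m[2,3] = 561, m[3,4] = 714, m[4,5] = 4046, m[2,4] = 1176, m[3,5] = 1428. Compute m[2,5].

1989

m[2,5] = min over k∈[2,4] of m[2,k]+m[k+1,5]+p_{1}·p_k·p_{5}.
k=2: 0 + 1428 + 11·3·17 = 1989; k=3: 561 + 4046 + 11·17·17 = 7786; k=4: 1176 + 0 + 11·14·17 = 3794.
Minimum: 1989 at k=2.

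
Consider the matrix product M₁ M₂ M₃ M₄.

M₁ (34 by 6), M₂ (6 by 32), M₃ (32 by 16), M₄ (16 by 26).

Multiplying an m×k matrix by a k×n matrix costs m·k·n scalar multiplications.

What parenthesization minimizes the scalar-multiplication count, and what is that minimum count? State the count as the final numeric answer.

10872

Adjacent pairs: M₁M₂ = 34·6·32 = 6528; M₂M₃ = 6·32·16 = 3072; M₃M₄ = 32·16·26 = 13312.
Length 3: M₁..M₃: k=1: 0+3072+34·6·16=6336; k=2: 6528+0+34·32·16=23936 → min 6336 | M₂..M₄: k=2: 0+13312+6·32·26=18304; k=3: 3072+0+6·16·26=5568 → min 5568.
Length 4: M₁..M₄: k=1: 0+5568+34·6·26=10872; k=2: 6528+13312+34·32·26=48128; k=3: 6336+0+34·16·26=20480 → min 10872.
Optimal parenthesization: (M₁ ((M₂ M₃) M₄)) with cost 10872.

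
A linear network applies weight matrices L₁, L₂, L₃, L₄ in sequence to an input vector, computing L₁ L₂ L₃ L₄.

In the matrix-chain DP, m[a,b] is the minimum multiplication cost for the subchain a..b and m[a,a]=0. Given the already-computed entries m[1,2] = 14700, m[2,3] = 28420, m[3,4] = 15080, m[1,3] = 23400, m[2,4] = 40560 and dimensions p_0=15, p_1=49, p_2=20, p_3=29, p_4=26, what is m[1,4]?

m[1,4] = min over k∈[1,3] of m[1,k]+m[k+1,4]+p_{0}·p_k·p_{4}.
k=1: 0 + 40560 + 15·49·26 = 59670; k=2: 14700 + 15080 + 15·20·26 = 37580; k=3: 23400 + 0 + 15·29·26 = 34710.
Minimum: 34710 at k=3.

34710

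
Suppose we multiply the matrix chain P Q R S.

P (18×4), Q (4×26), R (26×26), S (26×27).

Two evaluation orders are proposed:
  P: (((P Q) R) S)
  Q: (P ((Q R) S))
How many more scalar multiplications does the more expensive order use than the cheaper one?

19220

Order P = (((P Q) R) S): (P Q): 18×4 by 4×26 → 18×26, cost 18·4·26 = 1872; ((P Q) R): 18×26 by 26×26 → 18×26, cost 18·26·26 = 12168; cumulative 14040; (((P Q) R) S): 18×26 by 26×27 → 18×27, cost 18·26·27 = 12636; cumulative 26676. Total 26676.
Order Q = (P ((Q R) S)): (Q R): 4×26 by 26×26 → 4×26, cost 4·26·26 = 2704; ((Q R) S): 4×26 by 26×27 → 4×27, cost 4·26·27 = 2808; cumulative 5512; (P ((Q R) S)): 18×4 by 4×27 → 18×27, cost 18·4·27 = 1944; cumulative 7456. Total 7456.
Difference: |26676 − 7456| = 19220.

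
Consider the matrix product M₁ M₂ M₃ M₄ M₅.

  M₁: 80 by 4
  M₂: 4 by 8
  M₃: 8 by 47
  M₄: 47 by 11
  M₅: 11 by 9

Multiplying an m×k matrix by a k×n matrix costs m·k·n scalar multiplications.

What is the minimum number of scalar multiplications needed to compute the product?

Adjacent pairs: M₁M₂ = 80·4·8 = 2560; M₂M₃ = 4·8·47 = 1504; M₃M₄ = 8·47·11 = 4136; M₄M₅ = 47·11·9 = 4653.
Length 3: M₁..M₃: k=1: 0+1504+80·4·47=16544; k=2: 2560+0+80·8·47=32640 → min 16544 | M₂..M₄: k=2: 0+4136+4·8·11=4488; k=3: 1504+0+4·47·11=3572 → min 3572 | M₃..M₅: k=3: 0+4653+8·47·9=8037; k=4: 4136+0+8·11·9=4928 → min 4928.
Length 4: M₁..M₄: k=1: 0+3572+80·4·11=7092; k=2: 2560+4136+80·8·11=13736; k=3: 16544+0+80·47·11=57904 → min 7092 | M₂..M₅: k=2: 0+4928+4·8·9=5216; k=3: 1504+4653+4·47·9=7849; k=4: 3572+0+4·11·9=3968 → min 3968.
Length 5: M₁..M₅: k=1: 0+3968+80·4·9=6848; k=2: 2560+4928+80·8·9=13248; k=3: 16544+4653+80·47·9=55037; k=4: 7092+0+80·11·9=15012 → min 6848.
Optimal order: (M₁ (((M₂ M₃) M₄) M₅)) with cost 6848.

6848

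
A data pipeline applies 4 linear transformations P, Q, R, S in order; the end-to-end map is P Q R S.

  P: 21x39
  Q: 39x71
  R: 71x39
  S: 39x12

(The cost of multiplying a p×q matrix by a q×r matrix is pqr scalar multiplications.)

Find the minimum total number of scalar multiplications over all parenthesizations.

Adjacent pairs: PQ = 21·39·71 = 58149; QR = 39·71·39 = 107991; RS = 71·39·12 = 33228.
Length 3: P..R: k=1: 0+107991+21·39·39=139932; k=2: 58149+0+21·71·39=116298 → min 116298 | Q..S: k=2: 0+33228+39·71·12=66456; k=3: 107991+0+39·39·12=126243 → min 66456.
Length 4: P..S: k=1: 0+66456+21·39·12=76284; k=2: 58149+33228+21·71·12=109269; k=3: 116298+0+21·39·12=126126 → min 76284.
Optimal order: (P (Q (R S))) with cost 76284.

76284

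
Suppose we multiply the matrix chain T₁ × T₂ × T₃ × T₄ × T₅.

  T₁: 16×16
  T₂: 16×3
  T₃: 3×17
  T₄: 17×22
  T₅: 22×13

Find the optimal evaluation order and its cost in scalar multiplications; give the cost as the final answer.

3372

Adjacent pairs: T₁T₂ = 16·16·3 = 768; T₂T₃ = 16·3·17 = 816; T₃T₄ = 3·17·22 = 1122; T₄T₅ = 17·22·13 = 4862.
Length 3: T₁..T₃: k=1: 0+816+16·16·17=5168; k=2: 768+0+16·3·17=1584 → min 1584 | T₂..T₄: k=2: 0+1122+16·3·22=2178; k=3: 816+0+16·17·22=6800 → min 2178 | T₃..T₅: k=3: 0+4862+3·17·13=5525; k=4: 1122+0+3·22·13=1980 → min 1980.
Length 4: T₁..T₄: k=1: 0+2178+16·16·22=7810; k=2: 768+1122+16·3·22=2946; k=3: 1584+0+16·17·22=7568 → min 2946 | T₂..T₅: k=2: 0+1980+16·3·13=2604; k=3: 816+4862+16·17·13=9214; k=4: 2178+0+16·22·13=6754 → min 2604.
Length 5: T₁..T₅: k=1: 0+2604+16·16·13=5932; k=2: 768+1980+16·3·13=3372; k=3: 1584+4862+16·17·13=9982; k=4: 2946+0+16·22·13=7522 → min 3372.
Optimal parenthesization: ((T₁ × T₂) × ((T₃ × T₄) × T₅)) with cost 3372.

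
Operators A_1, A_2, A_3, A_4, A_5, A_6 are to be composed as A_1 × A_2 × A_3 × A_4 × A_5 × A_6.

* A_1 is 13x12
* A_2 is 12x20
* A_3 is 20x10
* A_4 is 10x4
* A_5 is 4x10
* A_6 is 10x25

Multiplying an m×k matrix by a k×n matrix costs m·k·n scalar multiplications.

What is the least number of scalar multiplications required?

Adjacent pairs: A_1A_2 = 13·12·20 = 3120; A_2A_3 = 12·20·10 = 2400; A_3A_4 = 20·10·4 = 800; A_4A_5 = 10·4·10 = 400; A_5A_6 = 4·10·25 = 1000.
Length 3: A_1..A_3: k=1: 0+2400+13·12·10=3960; k=2: 3120+0+13·20·10=5720 → min 3960 | A_2..A_4: k=2: 0+800+12·20·4=1760; k=3: 2400+0+12·10·4=2880 → min 1760 | A_3..A_5: k=3: 0+400+20·10·10=2400; k=4: 800+0+20·4·10=1600 → min 1600 | A_4..A_6: k=4: 0+1000+10·4·25=2000; k=5: 400+0+10·10·25=2900 → min 2000.
Length 4: A_1..A_4: k=1: 0+1760+13·12·4=2384; k=2: 3120+800+13·20·4=4960; k=3: 3960+0+13·10·4=4480 → min 2384 | A_2..A_5: k=2: 0+1600+12·20·10=4000; k=3: 2400+400+12·10·10=4000; k=4: 1760+0+12·4·10=2240 → min 2240 | A_3..A_6: k=3: 0+2000+20·10·25=7000; k=4: 800+1000+20·4·25=3800; k=5: 1600+0+20·10·25=6600 → min 3800.
Length 5: A_1..A_5: k=1: 0+2240+13·12·10=3800; k=2: 3120+1600+13·20·10=7320; k=3: 3960+400+13·10·10=5660; k=4: 2384+0+13·4·10=2904 → min 2904 | A_2..A_6: k=2: 0+3800+12·20·25=9800; k=3: 2400+2000+12·10·25=7400; k=4: 1760+1000+12·4·25=3960; k=5: 2240+0+12·10·25=5240 → min 3960.
Length 6: A_1..A_6: k=1: 0+3960+13·12·25=7860; k=2: 3120+3800+13·20·25=13420; k=3: 3960+2000+13·10·25=9210; k=4: 2384+1000+13·4·25=4684; k=5: 2904+0+13·10·25=6154 → min 4684.
Optimal order: ((A_1 × (A_2 × (A_3 × A_4))) × (A_5 × A_6)) with cost 4684.

4684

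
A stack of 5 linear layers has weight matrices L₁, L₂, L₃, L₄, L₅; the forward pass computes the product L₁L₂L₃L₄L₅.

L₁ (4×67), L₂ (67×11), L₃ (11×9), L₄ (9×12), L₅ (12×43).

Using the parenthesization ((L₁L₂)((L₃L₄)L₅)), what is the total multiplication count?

(L₁L₂): 4×67 by 67×11 → 4×11, cost 4·67·11 = 2948
(L₃L₄): 11×9 by 9×12 → 11×12, cost 11·9·12 = 1188
((L₃L₄)L₅): 11×12 by 12×43 → 11×43, cost 11·12·43 = 5676; cumulative 6864
((L₁L₂)((L₃L₄)L₅)): 4×11 by 11×43 → 4×43, cost 4·11·43 = 1892; cumulative 11704
Total: 11704 scalar multiplications.

11704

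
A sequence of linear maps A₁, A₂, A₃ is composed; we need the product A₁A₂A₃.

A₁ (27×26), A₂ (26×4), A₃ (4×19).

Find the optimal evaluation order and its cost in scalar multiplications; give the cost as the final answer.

4860

(A₁(A₂A₃)): cost 15314.
((A₁A₂)A₃): cost 4860.
Optimal: ((A₁A₂)A₃) with cost 4860.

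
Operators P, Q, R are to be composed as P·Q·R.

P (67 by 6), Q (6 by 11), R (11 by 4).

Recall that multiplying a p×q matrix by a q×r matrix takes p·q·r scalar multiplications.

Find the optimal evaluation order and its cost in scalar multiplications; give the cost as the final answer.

1872

(P·(Q·R)): cost 1872.
((P·Q)·R): cost 7370.
Optimal: (P·(Q·R)) with cost 1872.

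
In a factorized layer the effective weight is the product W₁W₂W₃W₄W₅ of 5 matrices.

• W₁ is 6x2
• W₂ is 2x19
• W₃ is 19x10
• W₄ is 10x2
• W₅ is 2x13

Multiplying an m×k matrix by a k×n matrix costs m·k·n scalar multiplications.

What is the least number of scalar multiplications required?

Adjacent pairs: W₁W₂ = 6·2·19 = 228; W₂W₃ = 2·19·10 = 380; W₃W₄ = 19·10·2 = 380; W₄W₅ = 10·2·13 = 260.
Length 3: W₁..W₃: k=1: 0+380+6·2·10=500; k=2: 228+0+6·19·10=1368 → min 500 | W₂..W₄: k=2: 0+380+2·19·2=456; k=3: 380+0+2·10·2=420 → min 420 | W₃..W₅: k=3: 0+260+19·10·13=2730; k=4: 380+0+19·2·13=874 → min 874.
Length 4: W₁..W₄: k=1: 0+420+6·2·2=444; k=2: 228+380+6·19·2=836; k=3: 500+0+6·10·2=620 → min 444 | W₂..W₅: k=2: 0+874+2·19·13=1368; k=3: 380+260+2·10·13=900; k=4: 420+0+2·2·13=472 → min 472.
Length 5: W₁..W₅: k=1: 0+472+6·2·13=628; k=2: 228+874+6·19·13=2584; k=3: 500+260+6·10·13=1540; k=4: 444+0+6·2·13=600 → min 600.
Optimal order: ((W₁((W₂W₃)W₄))W₅) with cost 600.

600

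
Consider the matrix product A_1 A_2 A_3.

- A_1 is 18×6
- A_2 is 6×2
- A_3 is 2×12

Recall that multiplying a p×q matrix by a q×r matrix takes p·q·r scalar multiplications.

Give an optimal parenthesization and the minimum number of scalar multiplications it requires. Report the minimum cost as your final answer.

(A_1 (A_2 A_3)): cost 1440.
((A_1 A_2) A_3): cost 648.
Optimal: ((A_1 A_2) A_3) with cost 648.

648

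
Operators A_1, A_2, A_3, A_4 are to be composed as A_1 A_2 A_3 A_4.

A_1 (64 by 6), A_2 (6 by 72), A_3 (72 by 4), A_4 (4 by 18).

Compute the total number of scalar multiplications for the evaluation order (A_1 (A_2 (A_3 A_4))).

(A_3 A_4): 72×4 by 4×18 → 72×18, cost 72·4·18 = 5184
(A_2 (A_3 A_4)): 6×72 by 72×18 → 6×18, cost 6·72·18 = 7776; cumulative 12960
(A_1 (A_2 (A_3 A_4))): 64×6 by 6×18 → 64×18, cost 64·6·18 = 6912; cumulative 19872
Total: 19872 scalar multiplications.

19872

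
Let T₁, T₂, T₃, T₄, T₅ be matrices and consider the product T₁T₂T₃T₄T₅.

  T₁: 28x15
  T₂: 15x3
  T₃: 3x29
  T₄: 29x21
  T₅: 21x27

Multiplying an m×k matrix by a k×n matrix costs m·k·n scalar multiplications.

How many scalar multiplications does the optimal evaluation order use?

Adjacent pairs: T₁T₂ = 28·15·3 = 1260; T₂T₃ = 15·3·29 = 1305; T₃T₄ = 3·29·21 = 1827; T₄T₅ = 29·21·27 = 16443.
Length 3: T₁..T₃: k=1: 0+1305+28·15·29=13485; k=2: 1260+0+28·3·29=3696 → min 3696 | T₂..T₄: k=2: 0+1827+15·3·21=2772; k=3: 1305+0+15·29·21=10440 → min 2772 | T₃..T₅: k=3: 0+16443+3·29·27=18792; k=4: 1827+0+3·21·27=3528 → min 3528.
Length 4: T₁..T₄: k=1: 0+2772+28·15·21=11592; k=2: 1260+1827+28·3·21=4851; k=3: 3696+0+28·29·21=20748 → min 4851 | T₂..T₅: k=2: 0+3528+15·3·27=4743; k=3: 1305+16443+15·29·27=29493; k=4: 2772+0+15·21·27=11277 → min 4743.
Length 5: T₁..T₅: k=1: 0+4743+28·15·27=16083; k=2: 1260+3528+28·3·27=7056; k=3: 3696+16443+28·29·27=42063; k=4: 4851+0+28·21·27=20727 → min 7056.
Optimal order: ((T₁T₂)((T₃T₄)T₅)) with cost 7056.

7056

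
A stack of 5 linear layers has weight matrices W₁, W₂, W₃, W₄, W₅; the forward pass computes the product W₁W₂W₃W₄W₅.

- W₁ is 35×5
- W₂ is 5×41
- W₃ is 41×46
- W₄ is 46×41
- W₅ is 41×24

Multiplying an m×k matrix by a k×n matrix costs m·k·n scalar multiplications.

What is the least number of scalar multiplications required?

27980

Adjacent pairs: W₁W₂ = 35·5·41 = 7175; W₂W₃ = 5·41·46 = 9430; W₃W₄ = 41·46·41 = 77326; W₄W₅ = 46·41·24 = 45264.
Length 3: W₁..W₃: k=1: 0+9430+35·5·46=17480; k=2: 7175+0+35·41·46=73185 → min 17480 | W₂..W₄: k=2: 0+77326+5·41·41=85731; k=3: 9430+0+5·46·41=18860 → min 18860 | W₃..W₅: k=3: 0+45264+41·46·24=90528; k=4: 77326+0+41·41·24=117670 → min 90528.
Length 4: W₁..W₄: k=1: 0+18860+35·5·41=26035; k=2: 7175+77326+35·41·41=143336; k=3: 17480+0+35·46·41=83490 → min 26035 | W₂..W₅: k=2: 0+90528+5·41·24=95448; k=3: 9430+45264+5·46·24=60214; k=4: 18860+0+5·41·24=23780 → min 23780.
Length 5: W₁..W₅: k=1: 0+23780+35·5·24=27980; k=2: 7175+90528+35·41·24=132143; k=3: 17480+45264+35·46·24=101384; k=4: 26035+0+35·41·24=60475 → min 27980.
Optimal order: (W₁(((W₂W₃)W₄)W₅)) with cost 27980.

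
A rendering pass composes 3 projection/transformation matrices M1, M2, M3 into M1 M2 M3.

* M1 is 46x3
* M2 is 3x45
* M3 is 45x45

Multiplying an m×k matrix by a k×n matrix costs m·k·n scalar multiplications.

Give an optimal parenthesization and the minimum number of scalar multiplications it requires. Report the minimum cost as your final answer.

12285

(M1 (M2 M3)): cost 12285.
((M1 M2) M3): cost 99360.
Optimal: (M1 (M2 M3)) with cost 12285.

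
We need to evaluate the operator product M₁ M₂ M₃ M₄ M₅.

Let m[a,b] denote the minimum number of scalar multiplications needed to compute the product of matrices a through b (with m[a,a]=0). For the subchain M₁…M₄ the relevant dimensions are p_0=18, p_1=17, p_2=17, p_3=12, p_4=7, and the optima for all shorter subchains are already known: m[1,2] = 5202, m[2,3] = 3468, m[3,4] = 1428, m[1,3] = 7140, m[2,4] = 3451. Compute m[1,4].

5593

m[1,4] = min over k∈[1,3] of m[1,k]+m[k+1,4]+p_{0}·p_k·p_{4}.
k=1: 0 + 3451 + 18·17·7 = 5593; k=2: 5202 + 1428 + 18·17·7 = 8772; k=3: 7140 + 0 + 18·12·7 = 8652.
Minimum: 5593 at k=1.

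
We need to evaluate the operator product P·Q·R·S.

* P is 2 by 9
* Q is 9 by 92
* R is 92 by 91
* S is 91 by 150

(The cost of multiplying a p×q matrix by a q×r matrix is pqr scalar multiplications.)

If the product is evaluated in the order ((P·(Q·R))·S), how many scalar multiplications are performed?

104286

(Q·R): 9×92 by 92×91 → 9×91, cost 9·92·91 = 75348
(P·(Q·R)): 2×9 by 9×91 → 2×91, cost 2·9·91 = 1638; cumulative 76986
((P·(Q·R))·S): 2×91 by 91×150 → 2×150, cost 2·91·150 = 27300; cumulative 104286
Total: 104286 scalar multiplications.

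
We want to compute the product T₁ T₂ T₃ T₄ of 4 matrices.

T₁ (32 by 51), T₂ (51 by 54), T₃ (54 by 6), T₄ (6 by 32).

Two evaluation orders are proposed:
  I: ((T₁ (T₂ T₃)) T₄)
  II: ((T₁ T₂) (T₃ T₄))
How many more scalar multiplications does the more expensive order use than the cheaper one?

121332

Order I = ((T₁ (T₂ T₃)) T₄): (T₂ T₃): 51×54 by 54×6 → 51×6, cost 51·54·6 = 16524; (T₁ (T₂ T₃)): 32×51 by 51×6 → 32×6, cost 32·51·6 = 9792; cumulative 26316; ((T₁ (T₂ T₃)) T₄): 32×6 by 6×32 → 32×32, cost 32·6·32 = 6144; cumulative 32460. Total 32460.
Order II = ((T₁ T₂) (T₃ T₄)): (T₁ T₂): 32×51 by 51×54 → 32×54, cost 32·51·54 = 88128; (T₃ T₄): 54×6 by 6×32 → 54×32, cost 54·6·32 = 10368; ((T₁ T₂) (T₃ T₄)): 32×54 by 54×32 → 32×32, cost 32·54·32 = 55296; cumulative 153792. Total 153792.
Difference: |32460 − 153792| = 121332.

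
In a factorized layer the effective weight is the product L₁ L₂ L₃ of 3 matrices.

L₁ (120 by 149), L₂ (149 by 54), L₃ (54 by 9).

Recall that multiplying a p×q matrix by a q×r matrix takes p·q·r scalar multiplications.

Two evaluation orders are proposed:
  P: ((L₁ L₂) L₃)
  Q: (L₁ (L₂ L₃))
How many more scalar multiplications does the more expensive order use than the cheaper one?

790506

Order P = ((L₁ L₂) L₃): (L₁ L₂): 120×149 by 149×54 → 120×54, cost 120·149·54 = 965520; ((L₁ L₂) L₃): 120×54 by 54×9 → 120×9, cost 120·54·9 = 58320; cumulative 1023840. Total 1023840.
Order Q = (L₁ (L₂ L₃)): (L₂ L₃): 149×54 by 54×9 → 149×9, cost 149·54·9 = 72414; (L₁ (L₂ L₃)): 120×149 by 149×9 → 120×9, cost 120·149·9 = 160920; cumulative 233334. Total 233334.
Difference: |1023840 − 233334| = 790506.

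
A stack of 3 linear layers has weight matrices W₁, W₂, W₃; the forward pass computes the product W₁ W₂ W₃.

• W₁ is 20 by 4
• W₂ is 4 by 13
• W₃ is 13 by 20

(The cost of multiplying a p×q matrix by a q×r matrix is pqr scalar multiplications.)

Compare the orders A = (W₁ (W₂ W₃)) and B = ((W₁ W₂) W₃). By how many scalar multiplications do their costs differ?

Order A = (W₁ (W₂ W₃)): (W₂ W₃): 4×13 by 13×20 → 4×20, cost 4·13·20 = 1040; (W₁ (W₂ W₃)): 20×4 by 4×20 → 20×20, cost 20·4·20 = 1600; cumulative 2640. Total 2640.
Order B = ((W₁ W₂) W₃): (W₁ W₂): 20×4 by 4×13 → 20×13, cost 20·4·13 = 1040; ((W₁ W₂) W₃): 20×13 by 13×20 → 20×20, cost 20·13·20 = 5200; cumulative 6240. Total 6240.
Difference: |2640 − 6240| = 3600.

3600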